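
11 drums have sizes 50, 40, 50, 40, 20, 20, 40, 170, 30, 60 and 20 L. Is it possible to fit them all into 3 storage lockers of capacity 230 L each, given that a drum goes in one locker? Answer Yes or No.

A valid assignment using 3 storage lockers:
  locker 1: 170 + 60 = 230
  locker 2: 50 + 50 + 40 + 40 + 40 = 220
  locker 3: 30 + 20 + 20 + 20 = 90
Every load is within 230 L, so 3 storage lockers suffice.

Yes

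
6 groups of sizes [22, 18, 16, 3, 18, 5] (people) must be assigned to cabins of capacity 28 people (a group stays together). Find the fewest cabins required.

Total = 22 + 18 + 18 + 16 + 5 + 3 = 82 people.
Lower bound: ⌈82/28⌉ = 3 cabins.
Also, 4 groups each exceed 14 people, and no two of those can share a cabin, so at least 4 cabins are needed.
A packing using 4 cabins:
  cabin 1: 22 + 5 = 27
  cabin 2: 18 + 3 = 21
  cabin 3: 18 = 18
  cabin 4: 16 = 16
This matches the lower bound, so 4 is optimal.

4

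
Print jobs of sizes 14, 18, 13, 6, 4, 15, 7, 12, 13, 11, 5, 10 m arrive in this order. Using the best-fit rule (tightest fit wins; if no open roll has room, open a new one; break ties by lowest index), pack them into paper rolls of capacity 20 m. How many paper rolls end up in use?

  14 → roll 1 (new)  [load 14/20]
  18 → roll 2 (new)  [load 18/20]
  13 → roll 3 (new)  [load 13/20]
  6 → roll 1  [load 20/20]
  4 → roll 3  [load 17/20]
  15 → roll 4 (new)  [load 15/20]
  7 → roll 5 (new)  [load 7/20]
  12 → roll 5  [load 19/20]
  13 → roll 6 (new)  [load 13/20]
  11 → roll 7 (new)  [load 11/20]
  5 → roll 4  [load 20/20]
  10 → roll 8 (new)  [load 10/20]
8 paper rolls opened.

8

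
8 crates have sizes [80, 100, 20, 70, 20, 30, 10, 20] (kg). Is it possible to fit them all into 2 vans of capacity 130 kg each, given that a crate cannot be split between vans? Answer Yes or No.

No

Total = 350 kg; ⌈350/130⌉ = 3.
At least 3 vans are required, but only 2 are allowed.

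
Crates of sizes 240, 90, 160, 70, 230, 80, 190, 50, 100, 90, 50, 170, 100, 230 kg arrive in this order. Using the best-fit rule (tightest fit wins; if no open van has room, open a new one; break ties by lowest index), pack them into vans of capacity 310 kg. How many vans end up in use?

  240 → van 1 (new)  [load 240/310]
  90 → van 2 (new)  [load 90/310]
  160 → van 2  [load 250/310]
  70 → van 1  [load 310/310]
  230 → van 3 (new)  [load 230/310]
  80 → van 3  [load 310/310]
  190 → van 4 (new)  [load 190/310]
  50 → van 2  [load 300/310]
  100 → van 4  [load 290/310]
  90 → van 5 (new)  [load 90/310]
  50 → van 5  [load 140/310]
  170 → van 5  [load 310/310]
  100 → van 6 (new)  [load 100/310]
  230 → van 7 (new)  [load 230/310]
7 vans opened.

7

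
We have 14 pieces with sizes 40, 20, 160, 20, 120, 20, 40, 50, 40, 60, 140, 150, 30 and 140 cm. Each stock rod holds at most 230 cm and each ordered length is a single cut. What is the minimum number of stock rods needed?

5

Total = 160 + 150 + 140 + 140 + 120 + 60 + 50 + 40 + 40 + 40 + 30 + 20 + 20 + 20 = 1030 cm.
Lower bound: ⌈1030/230⌉ = 5 stock rods.
A packing using 5 stock rods:
  stock rod 1: 160 + 60 = 220
  stock rod 2: 150 + 50 + 30 = 230
  stock rod 3: 140 + 40 + 40 = 220
  stock rod 4: 140 + 40 + 20 + 20 = 220
  stock rod 5: 120 + 20 = 140
This matches the lower bound, so 5 is optimal.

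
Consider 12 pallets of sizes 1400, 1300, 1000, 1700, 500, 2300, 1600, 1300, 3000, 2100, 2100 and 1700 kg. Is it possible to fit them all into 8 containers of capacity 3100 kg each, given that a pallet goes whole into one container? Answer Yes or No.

Yes

A valid assignment using 7 containers:
  container 1: 3000 = 3000
  container 2: 2300 + 500 = 2800
  container 3: 2100 + 1000 = 3100
  container 4: 2100 = 2100
  container 5: 1700 + 1400 = 3100
  container 6: 1700 + 1300 = 3000
  container 7: 1600 + 1300 = 2900
That uses only 7 ≤ 8, so 8 containers are enough.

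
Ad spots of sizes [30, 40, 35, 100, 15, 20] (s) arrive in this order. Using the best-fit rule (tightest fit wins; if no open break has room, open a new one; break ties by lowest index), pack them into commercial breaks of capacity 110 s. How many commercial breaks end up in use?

3

  30 → break 1 (new)  [load 30/110]
  40 → break 1  [load 70/110]
  35 → break 1  [load 105/110]
  100 → break 2 (new)  [load 100/110]
  15 → break 3 (new)  [load 15/110]
  20 → break 3  [load 35/110]
3 commercial breaks opened.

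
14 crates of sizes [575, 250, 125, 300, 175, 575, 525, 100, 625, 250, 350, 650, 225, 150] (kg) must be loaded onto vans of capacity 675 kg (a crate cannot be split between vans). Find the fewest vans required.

Total = 650 + 625 + 575 + 575 + 525 + 350 + 300 + 250 + 250 + 225 + 175 + 150 + 125 + 100 = 4875 kg.
Lower bound: ⌈4875/675⌉ = 8 vans.
A packing using 8 vans:
  van 1: 650 = 650
  van 2: 625 = 625
  van 3: 575 + 100 = 675
  van 4: 575 = 575
  van 5: 525 + 150 = 675
  van 6: 350 + 300 = 650
  van 7: 250 + 250 + 175 = 675
  van 8: 225 + 125 = 350
This matches the lower bound, so 8 is optimal.

8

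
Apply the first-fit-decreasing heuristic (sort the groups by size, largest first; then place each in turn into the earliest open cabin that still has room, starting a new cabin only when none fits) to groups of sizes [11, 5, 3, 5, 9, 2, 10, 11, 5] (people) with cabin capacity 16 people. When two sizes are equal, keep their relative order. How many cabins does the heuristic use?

Sorted descending: 11, 11, 10, 9, 5, 5, 5, 3, 2.
  11 → cabin 1 (new)  [load 11/16]
  11 → cabin 2 (new)  [load 11/16]
  10 → cabin 3 (new)  [load 10/16]
  9 → cabin 4 (new)  [load 9/16]
  5 → cabin 1  [load 16/16]
  5 → cabin 2  [load 16/16]
  5 → cabin 3  [load 15/16]
  3 → cabin 4  [load 12/16]
  2 → cabin 4  [load 14/16]
4 cabins opened.

4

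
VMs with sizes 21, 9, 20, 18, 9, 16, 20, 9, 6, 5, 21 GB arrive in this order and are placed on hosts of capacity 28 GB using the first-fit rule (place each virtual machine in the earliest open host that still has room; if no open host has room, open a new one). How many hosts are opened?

  21 → host 1 (new)  [load 21/28]
  9 → host 2 (new)  [load 9/28]
  20 → host 3 (new)  [load 20/28]
  18 → host 2  [load 27/28]
  9 → host 4 (new)  [load 9/28]
  16 → host 4  [load 25/28]
  20 → host 5 (new)  [load 20/28]
  9 → host 6 (new)  [load 9/28]
  6 → host 1  [load 27/28]
  5 → host 3  [load 25/28]
  21 → host 7 (new)  [load 21/28]
7 hosts opened.

7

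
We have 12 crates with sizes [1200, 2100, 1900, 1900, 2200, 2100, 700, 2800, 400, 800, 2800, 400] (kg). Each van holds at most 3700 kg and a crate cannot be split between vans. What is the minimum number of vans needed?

7

Total = 2800 + 2800 + 2200 + 2100 + 2100 + 1900 + 1900 + 1200 + 800 + 700 + 400 + 400 = 19300 kg.
Lower bound: ⌈19300/3700⌉ = 6 vans.
Also, 7 crates each exceed 1850 kg, and no two of those can share a van, so at least 7 vans are needed.
A packing using 7 vans:
  van 1: 2800 + 800 = 3600
  van 2: 2800 + 700 = 3500
  van 3: 2200 + 1200 = 3400
  van 4: 2100 + 400 + 400 = 2900
  van 5: 2100 = 2100
  van 6: 1900 = 1900
  van 7: 1900 = 1900
This matches the lower bound, so 7 is optimal.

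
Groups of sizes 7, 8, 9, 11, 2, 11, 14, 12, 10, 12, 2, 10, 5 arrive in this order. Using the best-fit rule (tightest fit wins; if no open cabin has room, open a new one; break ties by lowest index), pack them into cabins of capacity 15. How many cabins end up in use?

9

  7 → cabin 1 (new)  [load 7/15]
  8 → cabin 1  [load 15/15]
  9 → cabin 2 (new)  [load 9/15]
  11 → cabin 3 (new)  [load 11/15]
  2 → cabin 3  [load 13/15]
  11 → cabin 4 (new)  [load 11/15]
  14 → cabin 5 (new)  [load 14/15]
  12 → cabin 6 (new)  [load 12/15]
  10 → cabin 7 (new)  [load 10/15]
  12 → cabin 8 (new)  [load 12/15]
  2 → cabin 3  [load 15/15]
  10 → cabin 9 (new)  [load 10/15]
  5 → cabin 7  [load 15/15]
9 cabins opened.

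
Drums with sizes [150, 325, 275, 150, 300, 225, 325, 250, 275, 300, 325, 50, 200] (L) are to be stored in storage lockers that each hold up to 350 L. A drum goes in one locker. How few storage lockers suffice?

11

Total = 325 + 325 + 325 + 300 + 300 + 275 + 275 + 250 + 225 + 200 + 150 + 150 + 50 = 3150 L.
Lower bound: ⌈3150/350⌉ = 9 storage lockers.
Also, 10 drums each exceed 175 L, and no two of those can share a locker, so at least 10 storage lockers are needed.
A packing using 11 storage lockers:
  locker 1: 325 = 325
  locker 2: 325 = 325
  locker 3: 325 = 325
  locker 4: 300 + 50 = 350
  locker 5: 300 = 300
  locker 6: 275 = 275
  locker 7: 275 = 275
  locker 8: 250 = 250
  locker 9: 225 = 225
  locker 10: 200 + 150 = 350
  locker 11: 150 = 150
No arrangement into 10 storage lockers stays within capacity, so 11 is optimal.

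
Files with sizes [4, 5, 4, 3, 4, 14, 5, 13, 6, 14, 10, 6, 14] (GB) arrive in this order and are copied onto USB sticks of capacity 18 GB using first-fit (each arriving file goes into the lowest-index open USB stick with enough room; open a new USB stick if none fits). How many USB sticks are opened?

7

  4 → USB stick 1 (new)  [load 4/18]
  5 → USB stick 1  [load 9/18]
  4 → USB stick 1  [load 13/18]
  3 → USB stick 1  [load 16/18]
  4 → USB stick 2 (new)  [load 4/18]
  14 → USB stick 2  [load 18/18]
  5 → USB stick 3 (new)  [load 5/18]
  13 → USB stick 3  [load 18/18]
  6 → USB stick 4 (new)  [load 6/18]
  14 → USB stick 5 (new)  [load 14/18]
  10 → USB stick 4  [load 16/18]
  6 → USB stick 6 (new)  [load 6/18]
  14 → USB stick 7 (new)  [load 14/18]
7 USB sticks opened.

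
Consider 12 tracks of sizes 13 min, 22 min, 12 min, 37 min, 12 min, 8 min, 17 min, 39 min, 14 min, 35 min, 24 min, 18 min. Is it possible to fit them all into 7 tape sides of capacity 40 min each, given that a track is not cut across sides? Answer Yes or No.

A valid assignment using 7 tape sides:
  side 1: 39 = 39
  side 2: 37 = 37
  side 3: 35 = 35
  side 4: 24 + 14 = 38
  side 5: 22 + 18 = 40
  side 6: 17 + 13 + 8 = 38
  side 7: 12 + 12 = 24
Every load is within 40 min, so 7 tape sides suffice.

Yes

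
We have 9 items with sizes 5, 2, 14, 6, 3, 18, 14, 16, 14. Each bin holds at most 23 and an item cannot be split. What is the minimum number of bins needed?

5

Total = 18 + 16 + 14 + 14 + 14 + 6 + 5 + 3 + 2 = 92.
Lower bound: ⌈92/23⌉ = 4 bins.
Also, 5 items each exceed 23/2, and no two of those can share a bin, so at least 5 bins are needed.
A packing using 5 bins:
  bin 1: 18 + 5 = 23
  bin 2: 16 + 6 = 22
  bin 3: 14 + 3 + 2 = 19
  bin 4: 14 = 14
  bin 5: 14 = 14
This matches the lower bound, so 5 is optimal.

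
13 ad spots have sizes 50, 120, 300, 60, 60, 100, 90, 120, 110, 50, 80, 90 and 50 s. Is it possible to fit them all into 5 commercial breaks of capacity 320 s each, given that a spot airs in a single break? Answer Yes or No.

A valid assignment using 5 commercial breaks:
  break 1: 300 = 300
  break 2: 120 + 120 + 80 = 320
  break 3: 110 + 100 + 90 = 300
  break 4: 90 + 60 + 60 + 50 + 50 = 310
  break 5: 50 = 50
Every load is within 320 s, so 5 commercial breaks suffice.

Yes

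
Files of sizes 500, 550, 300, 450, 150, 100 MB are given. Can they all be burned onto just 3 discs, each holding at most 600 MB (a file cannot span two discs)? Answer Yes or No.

Total = 2050 MB; ⌈2050/600⌉ = 4.
At least 4 discs are required, but only 3 are allowed.

No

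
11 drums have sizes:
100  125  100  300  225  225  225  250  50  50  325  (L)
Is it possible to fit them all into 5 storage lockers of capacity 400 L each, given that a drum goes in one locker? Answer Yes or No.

Total = 1975 L; ⌈1975/400⌉ = 5.
6 drums each exceed half the capacity and cannot share a locker, forcing at least 6 storage lockers.
At least 6 storage lockers are required, but only 5 are allowed.

No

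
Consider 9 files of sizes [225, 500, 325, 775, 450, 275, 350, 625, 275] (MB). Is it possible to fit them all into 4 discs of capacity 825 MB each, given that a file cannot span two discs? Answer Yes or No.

Total = 3800 MB; ⌈3800/825⌉ = 5.
At least 5 discs are required, but only 4 are allowed.

No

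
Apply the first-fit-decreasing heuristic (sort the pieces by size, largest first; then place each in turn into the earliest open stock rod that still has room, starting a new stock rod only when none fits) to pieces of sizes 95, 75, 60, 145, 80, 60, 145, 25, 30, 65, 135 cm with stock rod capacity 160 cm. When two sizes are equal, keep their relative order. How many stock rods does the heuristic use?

6

Sorted descending: 145, 145, 135, 95, 80, 75, 65, 60, 60, 30, 25.
  145 → stock rod 1 (new)  [load 145/160]
  145 → stock rod 2 (new)  [load 145/160]
  135 → stock rod 3 (new)  [load 135/160]
  95 → stock rod 4 (new)  [load 95/160]
  80 → stock rod 5 (new)  [load 80/160]
  75 → stock rod 5  [load 155/160]
  65 → stock rod 4  [load 160/160]
  60 → stock rod 6 (new)  [load 60/160]
  60 → stock rod 6  [load 120/160]
  30 → stock rod 6  [load 150/160]
  25 → stock rod 3  [load 160/160]
6 stock rods opened.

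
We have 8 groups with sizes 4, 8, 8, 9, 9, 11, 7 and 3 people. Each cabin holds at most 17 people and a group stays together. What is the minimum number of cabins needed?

Total = 11 + 9 + 9 + 8 + 8 + 7 + 4 + 3 = 59 people.
Lower bound: ⌈59/17⌉ = 4 cabins.
A packing using 4 cabins:
  cabin 1: 11 + 4 = 15
  cabin 2: 9 + 8 = 17
  cabin 3: 9 + 8 = 17
  cabin 4: 7 + 3 = 10
This matches the lower bound, so 4 is optimal.

4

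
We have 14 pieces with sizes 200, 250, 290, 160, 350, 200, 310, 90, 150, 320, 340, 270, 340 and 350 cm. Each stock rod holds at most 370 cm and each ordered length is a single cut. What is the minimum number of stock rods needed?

11

Total = 350 + 350 + 340 + 340 + 320 + 310 + 290 + 270 + 250 + 200 + 200 + 160 + 150 + 90 = 3620 cm.
Lower bound: ⌈3620/370⌉ = 10 stock rods.
Also, 11 pieces each exceed 185 cm, and no two of those can share a stock rod, so at least 11 stock rods are needed.
A packing using 11 stock rods:
  stock rod 1: 350 = 350
  stock rod 2: 350 = 350
  stock rod 3: 340 = 340
  stock rod 4: 340 = 340
  stock rod 5: 320 = 320
  stock rod 6: 310 = 310
  stock rod 7: 290 = 290
  stock rod 8: 270 + 90 = 360
  stock rod 9: 250 = 250
  stock rod 10: 200 + 160 = 360
  stock rod 11: 200 + 150 = 350
This matches the lower bound, so 11 is optimal.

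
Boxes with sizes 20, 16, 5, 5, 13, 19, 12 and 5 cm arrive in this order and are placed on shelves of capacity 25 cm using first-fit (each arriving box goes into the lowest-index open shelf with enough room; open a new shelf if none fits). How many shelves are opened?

  20 → shelf 1 (new)  [load 20/25]
  16 → shelf 2 (new)  [load 16/25]
  5 → shelf 1  [load 25/25]
  5 → shelf 2  [load 21/25]
  13 → shelf 3 (new)  [load 13/25]
  19 → shelf 4 (new)  [load 19/25]
  12 → shelf 3  [load 25/25]
  5 → shelf 4  [load 24/25]
4 shelves opened.

4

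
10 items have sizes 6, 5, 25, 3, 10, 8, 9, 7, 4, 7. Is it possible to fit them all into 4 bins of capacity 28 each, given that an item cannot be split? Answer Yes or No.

Yes

A valid assignment using 3 bins:
  bin 1: 25 + 3 = 28
  bin 2: 10 + 9 + 5 + 4 = 28
  bin 3: 8 + 7 + 7 + 6 = 28
That uses only 3 ≤ 4, so 4 bins are enough.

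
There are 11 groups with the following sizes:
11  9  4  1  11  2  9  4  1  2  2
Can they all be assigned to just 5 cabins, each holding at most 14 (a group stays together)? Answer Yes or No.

A valid assignment using 5 cabins:
  cabin 1: 11 + 2 + 1 = 14
  cabin 2: 11 + 2 + 1 = 14
  cabin 3: 9 + 4 = 13
  cabin 4: 9 + 4 = 13
  cabin 5: 2 = 2
Every load is within 14, so 5 cabins suffice.

Yes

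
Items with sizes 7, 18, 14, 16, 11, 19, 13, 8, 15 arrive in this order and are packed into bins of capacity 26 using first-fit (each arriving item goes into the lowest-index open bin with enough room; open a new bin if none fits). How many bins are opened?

6

  7 → bin 1 (new)  [load 7/26]
  18 → bin 1  [load 25/26]
  14 → bin 2 (new)  [load 14/26]
  16 → bin 3 (new)  [load 16/26]
  11 → bin 2  [load 25/26]
  19 → bin 4 (new)  [load 19/26]
  13 → bin 5 (new)  [load 13/26]
  8 → bin 3  [load 24/26]
  15 → bin 6 (new)  [load 15/26]
6 bins opened.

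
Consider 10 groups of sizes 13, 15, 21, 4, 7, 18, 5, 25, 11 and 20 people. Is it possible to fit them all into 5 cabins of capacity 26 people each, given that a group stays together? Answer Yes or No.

No

Total = 139 people; ⌈139/26⌉ = 6.
At least 6 cabins are required, but only 5 are allowed.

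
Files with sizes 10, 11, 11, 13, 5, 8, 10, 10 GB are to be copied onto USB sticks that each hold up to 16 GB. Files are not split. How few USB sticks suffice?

Total = 13 + 11 + 11 + 10 + 10 + 10 + 8 + 5 = 78 GB.
Lower bound: ⌈78/16⌉ = 5 USB sticks.
Also, 6 files each exceed 8 GB, and no two of those can share a USB stick, so at least 6 USB sticks are needed.
A packing using 7 USB sticks:
  USB stick 1: 13 = 13
  USB stick 2: 11 + 5 = 16
  USB stick 3: 11 = 11
  USB stick 4: 10 = 10
  USB stick 5: 10 = 10
  USB stick 6: 10 = 10
  USB stick 7: 8 = 8
No arrangement into 6 USB sticks stays within capacity, so 7 is optimal.

7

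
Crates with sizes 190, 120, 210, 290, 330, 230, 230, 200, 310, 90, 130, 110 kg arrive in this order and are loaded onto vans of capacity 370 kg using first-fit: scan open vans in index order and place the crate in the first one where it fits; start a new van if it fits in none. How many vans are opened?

8

  190 → van 1 (new)  [load 190/370]
  120 → van 1  [load 310/370]
  210 → van 2 (new)  [load 210/370]
  290 → van 3 (new)  [load 290/370]
  330 → van 4 (new)  [load 330/370]
  230 → van 5 (new)  [load 230/370]
  230 → van 6 (new)  [load 230/370]
  200 → van 7 (new)  [load 200/370]
  310 → van 8 (new)  [load 310/370]
  90 → van 2  [load 300/370]
  130 → van 5  [load 360/370]
  110 → van 6  [load 340/370]
8 vans opened.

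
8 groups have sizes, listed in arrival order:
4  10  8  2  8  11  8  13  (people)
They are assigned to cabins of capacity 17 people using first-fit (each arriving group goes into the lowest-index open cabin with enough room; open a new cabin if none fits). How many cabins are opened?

  4 → cabin 1 (new)  [load 4/17]
  10 → cabin 1  [load 14/17]
  8 → cabin 2 (new)  [load 8/17]
  2 → cabin 1  [load 16/17]
  8 → cabin 2  [load 16/17]
  11 → cabin 3 (new)  [load 11/17]
  8 → cabin 4 (new)  [load 8/17]
  13 → cabin 5 (new)  [load 13/17]
5 cabins opened.

5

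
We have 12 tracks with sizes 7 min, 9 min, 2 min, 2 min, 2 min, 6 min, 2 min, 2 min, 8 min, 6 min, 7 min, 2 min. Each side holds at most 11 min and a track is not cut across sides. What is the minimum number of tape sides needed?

Total = 9 + 8 + 7 + 7 + 6 + 6 + 2 + 2 + 2 + 2 + 2 + 2 = 55 min.
Lower bound: ⌈55/11⌉ = 5 tape sides.
Also, 6 tracks each exceed 11/2 min, and no two of those can share a side, so at least 6 tape sides are needed.
A packing using 6 tape sides:
  side 1: 9 + 2 = 11
  side 2: 8 + 2 = 10
  side 3: 7 + 2 + 2 = 11
  side 4: 7 + 2 + 2 = 11
  side 5: 6 = 6
  side 6: 6 = 6
This matches the lower bound, so 6 is optimal.

6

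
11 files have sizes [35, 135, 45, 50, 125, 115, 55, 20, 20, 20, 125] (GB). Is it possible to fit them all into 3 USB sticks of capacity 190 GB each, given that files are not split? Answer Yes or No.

No

Total = 745 GB; ⌈745/190⌉ = 4.
At least 4 USB sticks are required, but only 3 are allowed.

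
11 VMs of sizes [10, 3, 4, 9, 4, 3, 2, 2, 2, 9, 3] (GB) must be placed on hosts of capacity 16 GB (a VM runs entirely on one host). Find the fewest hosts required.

Total = 10 + 9 + 9 + 4 + 4 + 3 + 3 + 3 + 2 + 2 + 2 = 51 GB.
Lower bound: ⌈51/16⌉ = 4 hosts.
A packing using 4 hosts:
  host 1: 10 + 4 + 2 = 16
  host 2: 9 + 4 + 3 = 16
  host 3: 9 + 3 + 3 = 15
  host 4: 2 + 2 = 4
This matches the lower bound, so 4 is optimal.

4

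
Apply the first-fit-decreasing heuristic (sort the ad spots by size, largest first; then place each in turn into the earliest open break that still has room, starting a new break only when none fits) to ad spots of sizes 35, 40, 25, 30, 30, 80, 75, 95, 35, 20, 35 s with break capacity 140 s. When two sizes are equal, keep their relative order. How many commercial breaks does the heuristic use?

Sorted descending: 95, 80, 75, 40, 35, 35, 35, 30, 30, 25, 20.
  95 → break 1 (new)  [load 95/140]
  80 → break 2 (new)  [load 80/140]
  75 → break 3 (new)  [load 75/140]
  40 → break 1  [load 135/140]
  35 → break 2  [load 115/140]
  35 → break 3  [load 110/140]
  35 → break 4 (new)  [load 35/140]
  30 → break 3  [load 140/140]
  30 → break 4  [load 65/140]
  25 → break 2  [load 140/140]
  20 → break 4  [load 85/140]
4 commercial breaks opened.

4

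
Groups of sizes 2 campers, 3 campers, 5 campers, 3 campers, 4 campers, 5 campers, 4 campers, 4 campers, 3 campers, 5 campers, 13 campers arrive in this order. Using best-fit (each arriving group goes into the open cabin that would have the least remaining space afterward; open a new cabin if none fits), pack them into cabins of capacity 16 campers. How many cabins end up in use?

  2 → cabin 1 (new)  [load 2/16]
  3 → cabin 1  [load 5/16]
  5 → cabin 1  [load 10/16]
  3 → cabin 1  [load 13/16]
  4 → cabin 2 (new)  [load 4/16]
  5 → cabin 2  [load 9/16]
  4 → cabin 2  [load 13/16]
  4 → cabin 3 (new)  [load 4/16]
  3 → cabin 1  [load 16/16]
  5 → cabin 3  [load 9/16]
  13 → cabin 4 (new)  [load 13/16]
4 cabins opened.

4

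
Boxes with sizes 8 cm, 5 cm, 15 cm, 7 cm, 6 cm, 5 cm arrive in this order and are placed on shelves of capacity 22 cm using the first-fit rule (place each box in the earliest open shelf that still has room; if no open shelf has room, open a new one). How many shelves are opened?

  8 → shelf 1 (new)  [load 8/22]
  5 → shelf 1  [load 13/22]
  15 → shelf 2 (new)  [load 15/22]
  7 → shelf 1  [load 20/22]
  6 → shelf 2  [load 21/22]
  5 → shelf 3 (new)  [load 5/22]
3 shelves opened.

3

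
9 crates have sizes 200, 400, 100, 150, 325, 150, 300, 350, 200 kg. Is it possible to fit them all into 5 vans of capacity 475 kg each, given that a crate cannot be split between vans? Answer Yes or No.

A valid assignment using 5 vans:
  van 1: 400 = 400
  van 2: 350 + 100 = 450
  van 3: 325 + 150 = 475
  van 4: 300 + 150 = 450
  van 5: 200 + 200 = 400
Every load is within 475 kg, so 5 vans suffice.

Yes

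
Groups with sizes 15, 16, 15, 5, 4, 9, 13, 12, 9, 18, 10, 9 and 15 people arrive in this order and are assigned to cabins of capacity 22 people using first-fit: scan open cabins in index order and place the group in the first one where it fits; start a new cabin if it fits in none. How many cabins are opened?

8

  15 → cabin 1 (new)  [load 15/22]
  16 → cabin 2 (new)  [load 16/22]
  15 → cabin 3 (new)  [load 15/22]
  5 → cabin 1  [load 20/22]
  4 → cabin 2  [load 20/22]
  9 → cabin 4 (new)  [load 9/22]
  13 → cabin 4  [load 22/22]
  12 → cabin 5 (new)  [load 12/22]
  9 → cabin 5  [load 21/22]
  18 → cabin 6 (new)  [load 18/22]
  10 → cabin 7 (new)  [load 10/22]
  9 → cabin 7  [load 19/22]
  15 → cabin 8 (new)  [load 15/22]
8 cabins opened.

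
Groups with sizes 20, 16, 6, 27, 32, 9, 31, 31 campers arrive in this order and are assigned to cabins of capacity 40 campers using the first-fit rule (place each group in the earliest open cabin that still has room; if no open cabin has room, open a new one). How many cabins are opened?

  20 → cabin 1 (new)  [load 20/40]
  16 → cabin 1  [load 36/40]
  6 → cabin 2 (new)  [load 6/40]
  27 → cabin 2  [load 33/40]
  32 → cabin 3 (new)  [load 32/40]
  9 → cabin 4 (new)  [load 9/40]
  31 → cabin 4  [load 40/40]
  31 → cabin 5 (new)  [load 31/40]
5 cabins opened.

5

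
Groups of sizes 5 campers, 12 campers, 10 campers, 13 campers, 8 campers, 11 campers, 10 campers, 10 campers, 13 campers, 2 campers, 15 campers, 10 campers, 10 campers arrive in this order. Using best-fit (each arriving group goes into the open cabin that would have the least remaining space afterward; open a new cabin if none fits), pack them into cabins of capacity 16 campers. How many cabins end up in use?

11

  5 → cabin 1 (new)  [load 5/16]
  12 → cabin 2 (new)  [load 12/16]
  10 → cabin 1  [load 15/16]
  13 → cabin 3 (new)  [load 13/16]
  8 → cabin 4 (new)  [load 8/16]
  11 → cabin 5 (new)  [load 11/16]
  10 → cabin 6 (new)  [load 10/16]
  10 → cabin 7 (new)  [load 10/16]
  13 → cabin 8 (new)  [load 13/16]
  2 → cabin 3  [load 15/16]
  15 → cabin 9 (new)  [load 15/16]
  10 → cabin 10 (new)  [load 10/16]
  10 → cabin 11 (new)  [load 10/16]
11 cabins opened.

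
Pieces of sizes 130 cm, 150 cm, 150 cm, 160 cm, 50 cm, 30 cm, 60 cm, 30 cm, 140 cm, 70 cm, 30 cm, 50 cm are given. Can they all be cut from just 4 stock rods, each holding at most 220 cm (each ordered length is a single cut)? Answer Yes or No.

No

Total = 1050 cm; ⌈1050/220⌉ = 5.
At least 5 stock rods are required, but only 4 are allowed.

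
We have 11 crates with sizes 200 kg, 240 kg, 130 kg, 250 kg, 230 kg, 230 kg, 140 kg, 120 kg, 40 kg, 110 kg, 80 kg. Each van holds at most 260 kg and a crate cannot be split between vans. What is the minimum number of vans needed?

8

Total = 250 + 240 + 230 + 230 + 200 + 140 + 130 + 120 + 110 + 80 + 40 = 1770 kg.
Lower bound: ⌈1770/260⌉ = 7 vans.
A packing using 8 vans:
  van 1: 250 = 250
  van 2: 240 = 240
  van 3: 230 = 230
  van 4: 230 = 230
  van 5: 200 + 40 = 240
  van 6: 140 + 120 = 260
  van 7: 130 + 110 = 240
  van 8: 80 = 80
No arrangement into 7 vans stays within capacity, so 8 is optimal.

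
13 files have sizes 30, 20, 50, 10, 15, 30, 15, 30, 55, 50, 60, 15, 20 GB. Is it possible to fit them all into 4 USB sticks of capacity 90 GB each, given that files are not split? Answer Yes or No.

No

Total = 400 GB; ⌈400/90⌉ = 5.
At least 5 USB sticks are required, but only 4 are allowed.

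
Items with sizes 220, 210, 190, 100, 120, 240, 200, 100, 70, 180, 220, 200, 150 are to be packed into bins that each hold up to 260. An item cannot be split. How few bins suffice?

Total = 240 + 220 + 220 + 210 + 200 + 200 + 190 + 180 + 150 + 120 + 100 + 100 + 70 = 2200.
Lower bound: ⌈2200/260⌉ = 9 bins.
A packing using 10 bins:
  bin 1: 240 = 240
  bin 2: 220 = 220
  bin 3: 220 = 220
  bin 4: 210 = 210
  bin 5: 200 = 200
  bin 6: 200 = 200
  bin 7: 190 + 70 = 260
  bin 8: 180 = 180
  bin 9: 150 + 100 = 250
  bin 10: 120 + 100 = 220
No arrangement into 9 bins stays within capacity, so 10 is optimal.

10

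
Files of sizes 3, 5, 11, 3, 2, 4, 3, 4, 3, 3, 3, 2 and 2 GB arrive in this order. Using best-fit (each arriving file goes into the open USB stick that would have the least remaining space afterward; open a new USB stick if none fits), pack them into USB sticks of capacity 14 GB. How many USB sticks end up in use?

  3 → USB stick 1 (new)  [load 3/14]
  5 → USB stick 1  [load 8/14]
  11 → USB stick 2 (new)  [load 11/14]
  3 → USB stick 2  [load 14/14]
  2 → USB stick 1  [load 10/14]
  4 → USB stick 1  [load 14/14]
  3 → USB stick 3 (new)  [load 3/14]
  4 → USB stick 3  [load 7/14]
  3 → USB stick 3  [load 10/14]
  3 → USB stick 3  [load 13/14]
  3 → USB stick 4 (new)  [load 3/14]
  2 → USB stick 4  [load 5/14]
  2 → USB stick 4  [load 7/14]
4 USB sticks opened.

4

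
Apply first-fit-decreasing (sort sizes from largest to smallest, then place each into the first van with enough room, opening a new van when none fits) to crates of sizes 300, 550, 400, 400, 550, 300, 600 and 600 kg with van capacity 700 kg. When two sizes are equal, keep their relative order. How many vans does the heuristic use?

Sorted descending: 600, 600, 550, 550, 400, 400, 300, 300.
  600 → van 1 (new)  [load 600/700]
  600 → van 2 (new)  [load 600/700]
  550 → van 3 (new)  [load 550/700]
  550 → van 4 (new)  [load 550/700]
  400 → van 5 (new)  [load 400/700]
  400 → van 6 (new)  [load 400/700]
  300 → van 5  [load 700/700]
  300 → van 6  [load 700/700]
6 vans opened.

6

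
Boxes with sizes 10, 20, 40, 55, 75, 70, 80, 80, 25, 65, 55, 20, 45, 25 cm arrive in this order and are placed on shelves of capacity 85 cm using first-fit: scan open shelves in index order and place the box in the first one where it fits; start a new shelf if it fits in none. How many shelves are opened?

9

  10 → shelf 1 (new)  [load 10/85]
  20 → shelf 1  [load 30/85]
  40 → shelf 1  [load 70/85]
  55 → shelf 2 (new)  [load 55/85]
  75 → shelf 3 (new)  [load 75/85]
  70 → shelf 4 (new)  [load 70/85]
  80 → shelf 5 (new)  [load 80/85]
  80 → shelf 6 (new)  [load 80/85]
  25 → shelf 2  [load 80/85]
  65 → shelf 7 (new)  [load 65/85]
  55 → shelf 8 (new)  [load 55/85]
  20 → shelf 7  [load 85/85]
  45 → shelf 9 (new)  [load 45/85]
  25 → shelf 8  [load 80/85]
9 shelves opened.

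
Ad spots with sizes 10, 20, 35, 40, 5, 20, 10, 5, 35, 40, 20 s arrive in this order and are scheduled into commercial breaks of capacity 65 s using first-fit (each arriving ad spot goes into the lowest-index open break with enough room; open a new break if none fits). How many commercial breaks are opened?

4

  10 → break 1 (new)  [load 10/65]
  20 → break 1  [load 30/65]
  35 → break 1  [load 65/65]
  40 → break 2 (new)  [load 40/65]
  5 → break 2  [load 45/65]
  20 → break 2  [load 65/65]
  10 → break 3 (new)  [load 10/65]
  5 → break 3  [load 15/65]
  35 → break 3  [load 50/65]
  40 → break 4 (new)  [load 40/65]
  20 → break 4  [load 60/65]
4 commercial breaks opened.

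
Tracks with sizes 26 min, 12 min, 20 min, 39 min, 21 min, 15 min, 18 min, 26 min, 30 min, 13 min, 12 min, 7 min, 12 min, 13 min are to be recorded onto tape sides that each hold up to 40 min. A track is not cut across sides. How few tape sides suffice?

7

Total = 39 + 30 + 26 + 26 + 21 + 20 + 18 + 15 + 13 + 13 + 12 + 12 + 12 + 7 = 264 min.
Lower bound: ⌈264/40⌉ = 7 tape sides.
A packing using 7 tape sides:
  side 1: 39 = 39
  side 2: 30 + 7 = 37
  side 3: 26 + 13 = 39
  side 4: 26 + 13 = 39
  side 5: 21 + 18 = 39
  side 6: 20 + 15 = 35
  side 7: 12 + 12 + 12 = 36
This matches the lower bound, so 7 is optimal.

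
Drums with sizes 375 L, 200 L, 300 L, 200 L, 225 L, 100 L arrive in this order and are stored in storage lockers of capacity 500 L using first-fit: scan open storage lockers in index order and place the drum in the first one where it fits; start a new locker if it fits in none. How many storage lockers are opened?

3

  375 → locker 1 (new)  [load 375/500]
  200 → locker 2 (new)  [load 200/500]
  300 → locker 2  [load 500/500]
  200 → locker 3 (new)  [load 200/500]
  225 → locker 3  [load 425/500]
  100 → locker 1  [load 475/500]
3 storage lockers opened.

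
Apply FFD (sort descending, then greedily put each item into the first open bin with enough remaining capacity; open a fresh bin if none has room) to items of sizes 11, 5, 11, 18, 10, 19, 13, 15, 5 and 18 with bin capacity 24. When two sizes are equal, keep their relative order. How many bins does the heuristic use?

Sorted descending: 19, 18, 18, 15, 13, 11, 11, 10, 5, 5.
  19 → bin 1 (new)  [load 19/24]
  18 → bin 2 (new)  [load 18/24]
  18 → bin 3 (new)  [load 18/24]
  15 → bin 4 (new)  [load 15/24]
  13 → bin 5 (new)  [load 13/24]
  11 → bin 5  [load 24/24]
  11 → bin 6 (new)  [load 11/24]
  10 → bin 6  [load 21/24]
  5 → bin 1  [load 24/24]
  5 → bin 2  [load 23/24]
6 bins opened.

6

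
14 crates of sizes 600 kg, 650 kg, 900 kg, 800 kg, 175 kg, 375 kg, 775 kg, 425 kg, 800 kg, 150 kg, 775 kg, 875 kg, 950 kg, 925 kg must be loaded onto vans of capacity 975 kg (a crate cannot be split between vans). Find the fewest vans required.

Total = 950 + 925 + 900 + 875 + 800 + 800 + 775 + 775 + 650 + 600 + 425 + 375 + 175 + 150 = 9175 kg.
Lower bound: ⌈9175/975⌉ = 10 vans.
A packing using 11 vans:
  van 1: 950 = 950
  van 2: 925 = 925
  van 3: 900 = 900
  van 4: 875 = 875
  van 5: 800 + 175 = 975
  van 6: 800 + 150 = 950
  van 7: 775 = 775
  van 8: 775 = 775
  van 9: 650 = 650
  van 10: 600 + 375 = 975
  van 11: 425 = 425
No arrangement into 10 vans stays within capacity, so 11 is optimal.

11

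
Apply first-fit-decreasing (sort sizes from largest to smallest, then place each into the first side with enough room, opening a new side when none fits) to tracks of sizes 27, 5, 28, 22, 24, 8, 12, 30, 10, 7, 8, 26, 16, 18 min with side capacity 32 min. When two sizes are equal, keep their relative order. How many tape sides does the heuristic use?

8

Sorted descending: 30, 28, 27, 26, 24, 22, 18, 16, 12, 10, 8, 8, 7, 5.
  30 → side 1 (new)  [load 30/32]
  28 → side 2 (new)  [load 28/32]
  27 → side 3 (new)  [load 27/32]
  26 → side 4 (new)  [load 26/32]
  24 → side 5 (new)  [load 24/32]
  22 → side 6 (new)  [load 22/32]
  18 → side 7 (new)  [load 18/32]
  16 → side 8 (new)  [load 16/32]
  12 → side 7  [load 30/32]
  10 → side 6  [load 32/32]
  8 → side 5  [load 32/32]
  8 → side 8  [load 24/32]
  7 → side 8  [load 31/32]
  5 → side 3  [load 32/32]
8 tape sides opened.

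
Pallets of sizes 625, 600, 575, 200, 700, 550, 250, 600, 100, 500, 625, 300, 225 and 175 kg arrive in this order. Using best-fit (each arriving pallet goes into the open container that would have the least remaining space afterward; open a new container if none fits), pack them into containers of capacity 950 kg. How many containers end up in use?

8

  625 → container 1 (new)  [load 625/950]
  600 → container 2 (new)  [load 600/950]
  575 → container 3 (new)  [load 575/950]
  200 → container 1  [load 825/950]
  700 → container 4 (new)  [load 700/950]
  550 → container 5 (new)  [load 550/950]
  250 → container 4  [load 950/950]
  600 → container 6 (new)  [load 600/950]
  100 → container 1  [load 925/950]
  500 → container 7 (new)  [load 500/950]
  625 → container 8 (new)  [load 625/950]
  300 → container 8  [load 925/950]
  225 → container 2  [load 825/950]
  175 → container 6  [load 775/950]
8 containers opened.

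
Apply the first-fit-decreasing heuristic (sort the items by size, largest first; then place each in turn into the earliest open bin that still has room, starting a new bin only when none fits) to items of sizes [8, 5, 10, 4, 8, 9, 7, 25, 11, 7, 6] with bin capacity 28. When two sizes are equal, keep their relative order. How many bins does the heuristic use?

4

Sorted descending: 25, 11, 10, 9, 8, 8, 7, 7, 6, 5, 4.
  25 → bin 1 (new)  [load 25/28]
  11 → bin 2 (new)  [load 11/28]
  10 → bin 2  [load 21/28]
  9 → bin 3 (new)  [load 9/28]
  8 → bin 3  [load 17/28]
  8 → bin 3  [load 25/28]
  7 → bin 2  [load 28/28]
  7 → bin 4 (new)  [load 7/28]
  6 → bin 4  [load 13/28]
  5 → bin 4  [load 18/28]
  4 → bin 4  [load 22/28]
4 bins opened.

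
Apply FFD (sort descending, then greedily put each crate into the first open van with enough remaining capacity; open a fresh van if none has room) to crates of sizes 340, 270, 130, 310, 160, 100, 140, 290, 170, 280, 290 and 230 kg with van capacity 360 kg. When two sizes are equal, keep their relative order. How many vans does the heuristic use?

Sorted descending: 340, 310, 290, 290, 280, 270, 230, 170, 160, 140, 130, 100.
  340 → van 1 (new)  [load 340/360]
  310 → van 2 (new)  [load 310/360]
  290 → van 3 (new)  [load 290/360]
  290 → van 4 (new)  [load 290/360]
  280 → van 5 (new)  [load 280/360]
  270 → van 6 (new)  [load 270/360]
  230 → van 7 (new)  [load 230/360]
  170 → van 8 (new)  [load 170/360]
  160 → van 8  [load 330/360]
  140 → van 9 (new)  [load 140/360]
  130 → van 7  [load 360/360]
  100 → van 9  [load 240/360]
9 vans opened.

9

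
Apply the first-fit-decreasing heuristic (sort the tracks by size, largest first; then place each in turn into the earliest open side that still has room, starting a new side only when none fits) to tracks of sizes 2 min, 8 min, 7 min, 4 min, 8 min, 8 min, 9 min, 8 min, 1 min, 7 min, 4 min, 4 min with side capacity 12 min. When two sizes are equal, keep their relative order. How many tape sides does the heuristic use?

7

Sorted descending: 9, 8, 8, 8, 8, 7, 7, 4, 4, 4, 2, 1.
  9 → side 1 (new)  [load 9/12]
  8 → side 2 (new)  [load 8/12]
  8 → side 3 (new)  [load 8/12]
  8 → side 4 (new)  [load 8/12]
  8 → side 5 (new)  [load 8/12]
  7 → side 6 (new)  [load 7/12]
  7 → side 7 (new)  [load 7/12]
  4 → side 2  [load 12/12]
  4 → side 3  [load 12/12]
  4 → side 4  [load 12/12]
  2 → side 1  [load 11/12]
  1 → side 1  [load 12/12]
7 tape sides opened.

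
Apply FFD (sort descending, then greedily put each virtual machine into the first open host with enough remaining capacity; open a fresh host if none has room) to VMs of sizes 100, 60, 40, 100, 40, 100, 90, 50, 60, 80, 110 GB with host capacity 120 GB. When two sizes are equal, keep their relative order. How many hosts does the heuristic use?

Sorted descending: 110, 100, 100, 100, 90, 80, 60, 60, 50, 40, 40.
  110 → host 1 (new)  [load 110/120]
  100 → host 2 (new)  [load 100/120]
  100 → host 3 (new)  [load 100/120]
  100 → host 4 (new)  [load 100/120]
  90 → host 5 (new)  [load 90/120]
  80 → host 6 (new)  [load 80/120]
  60 → host 7 (new)  [load 60/120]
  60 → host 7  [load 120/120]
  50 → host 8 (new)  [load 50/120]
  40 → host 6  [load 120/120]
  40 → host 8  [load 90/120]
8 hosts opened.

8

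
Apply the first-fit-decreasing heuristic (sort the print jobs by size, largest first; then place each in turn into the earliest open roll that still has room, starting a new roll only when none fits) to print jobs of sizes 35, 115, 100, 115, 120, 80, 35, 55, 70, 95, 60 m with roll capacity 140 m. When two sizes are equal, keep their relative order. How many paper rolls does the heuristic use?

Sorted descending: 120, 115, 115, 100, 95, 80, 70, 60, 55, 35, 35.
  120 → roll 1 (new)  [load 120/140]
  115 → roll 2 (new)  [load 115/140]
  115 → roll 3 (new)  [load 115/140]
  100 → roll 4 (new)  [load 100/140]
  95 → roll 5 (new)  [load 95/140]
  80 → roll 6 (new)  [load 80/140]
  70 → roll 7 (new)  [load 70/140]
  60 → roll 6  [load 140/140]
  55 → roll 7  [load 125/140]
  35 → roll 4  [load 135/140]
  35 → roll 5  [load 130/140]
7 paper rolls opened.

7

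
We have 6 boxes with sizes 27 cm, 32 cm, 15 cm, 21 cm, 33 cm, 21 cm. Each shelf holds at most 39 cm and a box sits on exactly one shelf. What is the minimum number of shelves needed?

Total = 33 + 32 + 27 + 21 + 21 + 15 = 149 cm.
Lower bound: ⌈149/39⌉ = 4 shelves.
Also, 5 boxes each exceed 39/2 cm, and no two of those can share a shelf, so at least 5 shelves are needed.
A packing using 5 shelves:
  shelf 1: 33 = 33
  shelf 2: 32 = 32
  shelf 3: 27 = 27
  shelf 4: 21 + 15 = 36
  shelf 5: 21 = 21
This matches the lower bound, so 5 is optimal.

5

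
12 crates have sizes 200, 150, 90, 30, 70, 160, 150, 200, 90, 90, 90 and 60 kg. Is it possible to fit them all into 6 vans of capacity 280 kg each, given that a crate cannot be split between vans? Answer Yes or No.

Yes

A valid assignment using 6 vans:
  van 1: 200 + 70 = 270
  van 2: 200 + 60 = 260
  van 3: 160 + 90 + 30 = 280
  van 4: 150 + 90 = 240
  van 5: 150 + 90 = 240
  van 6: 90 = 90
Every load is within 280 kg, so 6 vans suffice.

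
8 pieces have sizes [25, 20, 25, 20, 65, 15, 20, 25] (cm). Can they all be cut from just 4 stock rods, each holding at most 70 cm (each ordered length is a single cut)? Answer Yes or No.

A valid assignment using 4 stock rods:
  stock rod 1: 65 = 65
  stock rod 2: 25 + 25 + 20 = 70
  stock rod 3: 25 + 20 + 20 = 65
  stock rod 4: 15 = 15
Every load is within 70 cm, so 4 stock rods suffice.

Yes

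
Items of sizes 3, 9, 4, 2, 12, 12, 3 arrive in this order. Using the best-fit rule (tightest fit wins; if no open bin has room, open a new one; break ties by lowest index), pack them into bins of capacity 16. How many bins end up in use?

  3 → bin 1 (new)  [load 3/16]
  9 → bin 1  [load 12/16]
  4 → bin 1  [load 16/16]
  2 → bin 2 (new)  [load 2/16]
  12 → bin 2  [load 14/16]
  12 → bin 3 (new)  [load 12/16]
  3 → bin 3  [load 15/16]
3 bins opened.

3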